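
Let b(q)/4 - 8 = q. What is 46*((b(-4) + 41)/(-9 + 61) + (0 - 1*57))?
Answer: -66861/26 ≈ -2571.6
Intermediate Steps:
b(q) = 32 + 4*q
46*((b(-4) + 41)/(-9 + 61) + (0 - 1*57)) = 46*(((32 + 4*(-4)) + 41)/(-9 + 61) + (0 - 1*57)) = 46*(((32 - 16) + 41)/52 + (0 - 57)) = 46*((16 + 41)*(1/52) - 57) = 46*(57*(1/52) - 57) = 46*(57/52 - 57) = 46*(-2907/52) = -66861/26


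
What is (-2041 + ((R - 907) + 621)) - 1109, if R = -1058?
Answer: -4494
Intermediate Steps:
(-2041 + ((R - 907) + 621)) - 1109 = (-2041 + ((-1058 - 907) + 621)) - 1109 = (-2041 + (-1965 + 621)) - 1109 = (-2041 - 1344) - 1109 = -3385 - 1109 = -4494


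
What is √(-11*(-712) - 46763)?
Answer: I*√38931 ≈ 197.31*I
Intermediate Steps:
√(-11*(-712) - 46763) = √(7832 - 46763) = √(-38931) = I*√38931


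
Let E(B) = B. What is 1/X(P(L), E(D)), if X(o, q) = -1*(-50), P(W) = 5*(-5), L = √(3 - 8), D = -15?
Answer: 1/50 ≈ 0.020000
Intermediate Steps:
L = I*√5 (L = √(-5) = I*√5 ≈ 2.2361*I)
P(W) = -25
X(o, q) = 50
1/X(P(L), E(D)) = 1/50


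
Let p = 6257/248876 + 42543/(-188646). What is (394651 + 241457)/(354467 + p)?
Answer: 1659162683763376/924556972350877 ≈ 1.7945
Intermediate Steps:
p = -1567928941/7824910316 (p = 6257*(1/248876) + 42543*(-1/188646) = 6257/248876 - 14181/62882 = -1567928941/7824910316 ≈ -0.20038)
(394651 + 241457)/(354467 + p) = (394651 + 241457)/(354467 - 1567928941/7824910316) = 636108/(2773670917052631/7824910316) = 636108*(7824910316/2773670917052631) = 1659162683763376/924556972350877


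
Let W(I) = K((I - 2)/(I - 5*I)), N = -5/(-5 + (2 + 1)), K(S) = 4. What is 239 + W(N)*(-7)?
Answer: 211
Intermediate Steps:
N = 5/2 (N = -5/(-5 + 3) = -5/(-2) = -5*(-½) = 5/2 ≈ 2.5000)
W(I) = 4
239 + W(N)*(-7) = 239 + 4*(-7) = 239 - 28 = 211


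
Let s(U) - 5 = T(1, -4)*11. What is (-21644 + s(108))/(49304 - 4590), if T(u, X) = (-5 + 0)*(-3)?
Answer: -10737/22357 ≈ -0.48025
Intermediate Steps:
T(u, X) = 15 (T(u, X) = -5*(-3) = 15)
s(U) = 170 (s(U) = 5 + 15*11 = 5 + 165 = 170)
(-21644 + s(108))/(49304 - 4590) = (-21644 + 170)/(49304 - 4590) = -21474/44714 = -21474*1/44714 = -10737/22357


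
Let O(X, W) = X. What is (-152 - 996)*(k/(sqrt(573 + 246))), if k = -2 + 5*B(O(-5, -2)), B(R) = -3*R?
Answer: -11972*sqrt(91)/39 ≈ -2928.3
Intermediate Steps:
k = 73 (k = -2 + 5*(-3*(-5)) = -2 + 5*15 = -2 + 75 = 73)
(-152 - 996)*(k/(sqrt(573 + 246))) = (-152 - 996)*(73/(sqrt(573 + 246))) = -83804/(sqrt(819)) = -83804/(3*sqrt(91)) = -83804*sqrt(91)/273 = -11972*sqrt(91)/39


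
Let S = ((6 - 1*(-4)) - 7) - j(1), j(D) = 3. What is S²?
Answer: 0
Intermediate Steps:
S = 0 (S = ((6 - 1*(-4)) - 7) - 1*3 = ((6 + 4) - 7) - 3 = (10 - 7) - 3 = 3 - 3 = 0)
S² = 0² = 0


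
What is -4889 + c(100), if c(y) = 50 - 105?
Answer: -4944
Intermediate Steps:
c(y) = -55
-4889 + c(100) = -4889 - 55 = -4944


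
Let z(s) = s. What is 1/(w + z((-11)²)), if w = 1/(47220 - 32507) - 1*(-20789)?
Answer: 14713/307648831 ≈ 4.7824e-5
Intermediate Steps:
w = 305868558/14713 (w = 1/14713 + 20789 = 305868558/14713 ≈ 20789.)
1/(w + z((-11)²)) = 1/(305868558/14713 + (-11)²) = 1/(305868558/14713 + 121) = 1/(307648831/14713) = 14713/307648831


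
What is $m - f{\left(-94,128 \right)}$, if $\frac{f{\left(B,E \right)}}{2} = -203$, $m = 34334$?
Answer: $34740$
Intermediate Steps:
$f{\left(B,E \right)} = -406$ ($f{\left(B,E \right)} = 2 \left(-203\right) = -406$)
$m - f{\left(-94,128 \right)} = 34334 - -406 = 34334 + 406 = 34740$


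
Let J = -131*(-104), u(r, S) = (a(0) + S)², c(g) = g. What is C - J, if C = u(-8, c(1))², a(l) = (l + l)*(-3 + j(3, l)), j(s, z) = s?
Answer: -13623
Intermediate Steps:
a(l) = 0 (a(l) = (l + l)*(-3 + 3) = (2*l)*0 = 0)
u(r, S) = S² (u(r, S) = (0 + S)² = S²)
C = 1 (C = (1²)² = 1² = 1)
J = 13624
C - J = 1 - 1*13624 = 1 - 13624 = -13623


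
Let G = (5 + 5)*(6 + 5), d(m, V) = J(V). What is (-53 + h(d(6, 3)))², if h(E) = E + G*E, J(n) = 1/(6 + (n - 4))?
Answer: 23716/25 ≈ 948.64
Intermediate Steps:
J(n) = 1/(2 + n) (J(n) = 1/(6 + (-4 + n)) = 1/(2 + n))
d(m, V) = 1/(2 + V)
G = 110 (G = 10*11 = 110)
h(E) = 111*E (h(E) = E + 110*E = 111*E)
(-53 + h(d(6, 3)))² = (-53 + 111/(2 + 3))² = (-53 + 111/5)² = (-154/5)² = 23716/25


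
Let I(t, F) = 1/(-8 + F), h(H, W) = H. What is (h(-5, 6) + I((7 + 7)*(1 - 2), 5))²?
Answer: 256/9 ≈ 28.444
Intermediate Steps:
(h(-5, 6) + I((7 + 7)*(1 - 2), 5))² = (-5 + 1/(-8 + 5))² = (-5 + 1/(-3))² = (-5 - ⅓)² = (-16/3)² = 256/9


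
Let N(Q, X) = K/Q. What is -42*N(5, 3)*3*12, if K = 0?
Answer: 0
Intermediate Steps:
N(Q, X) = 0 (N(Q, X) = 0/Q = 0)
-42*N(5, 3)*3*12 = -0*3*12 = -42*0*12 = 0*12 = 0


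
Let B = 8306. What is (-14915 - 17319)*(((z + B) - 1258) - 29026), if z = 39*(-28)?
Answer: 743638380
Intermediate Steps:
z = -1092
(-14915 - 17319)*(((z + B) - 1258) - 29026) = (-14915 - 17319)*(((-1092 + 8306) - 1258) - 29026) = -32234*((7214 - 1258) - 29026) = -32234*(5956 - 29026) = -32234*(-23070) = 743638380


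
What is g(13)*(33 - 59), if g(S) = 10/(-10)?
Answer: 26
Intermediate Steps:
g(S) = -1 (g(S) = 10*(-⅒) = -1)
g(13)*(33 - 59) = -(33 - 59) = -1*(-26) = 26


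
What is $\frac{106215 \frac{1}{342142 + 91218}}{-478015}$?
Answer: $- \frac{21243}{41430516080} \approx -5.1274 \cdot 10^{-7}$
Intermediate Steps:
$\frac{106215 \frac{1}{342142 + 91218}}{-478015} = \frac{106215}{433360} \left(- \frac{1}{478015}\right) = 106215 \cdot \frac{1}{433360} \left(- \frac{1}{478015}\right) = \frac{21243}{86672} \left(- \frac{1}{478015}\right) = - \frac{21243}{41430516080}$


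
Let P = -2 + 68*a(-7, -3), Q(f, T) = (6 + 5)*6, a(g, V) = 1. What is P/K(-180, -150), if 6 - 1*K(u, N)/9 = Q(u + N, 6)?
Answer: -11/90 ≈ -0.12222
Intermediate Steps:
Q(f, T) = 66 (Q(f, T) = 11*6 = 66)
P = 66 (P = -2 + 68*1 = -2 + 68 = 66)
K(u, N) = -540 (K(u, N) = 54 - 9*66 = 54 - 594 = -540)
P/K(-180, -150) = 66/(-540) = 66*(-1/540) = -11/90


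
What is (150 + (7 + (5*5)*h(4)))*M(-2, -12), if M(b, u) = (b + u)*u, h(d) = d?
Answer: 43176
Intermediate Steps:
M(b, u) = u*(b + u)
(150 + (7 + (5*5)*h(4)))*M(-2, -12) = (150 + (7 + (5*5)*4))*(-12*(-2 - 12)) = (150 + (7 + 25*4))*(-12*(-14)) = (150 + (7 + 100))*168 = (150 + 107)*168 = 257*168 = 43176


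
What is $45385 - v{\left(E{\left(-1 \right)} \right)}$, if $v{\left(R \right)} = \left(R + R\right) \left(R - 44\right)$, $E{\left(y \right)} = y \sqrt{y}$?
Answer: $45387 - 88 i \approx 45387.0 - 88.0 i$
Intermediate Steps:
$E{\left(y \right)} = y^{\frac{3}{2}}$
$v{\left(R \right)} = 2 R \left(-44 + R\right)$
$45385 - v{\left(E{\left(-1 \right)} \right)} = 45385 - 2 \left(-1\right)^{\frac{3}{2}} \left(-44 + \left(-1\right)^{\frac{3}{2}}\right) = 45385 - 2 \left(- i\right) \left(-44 - i\right) = 45385 - - 2 i \left(-44 - i\right) = 45385 + 2 i \left(-44 - i\right)$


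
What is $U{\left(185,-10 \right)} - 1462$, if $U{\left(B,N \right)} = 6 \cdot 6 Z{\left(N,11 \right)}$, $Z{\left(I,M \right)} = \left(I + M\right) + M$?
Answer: $-1030$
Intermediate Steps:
$Z{\left(I,M \right)} = I + 2 M$
$U{\left(B,N \right)} = 792 + 36 N$ ($U{\left(B,N \right)} = 6 \cdot 6 \left(N + 2 \cdot 11\right) = 36 \left(N + 22\right) = 36 \left(22 + N\right) = 792 + 36 N$)
$U{\left(185,-10 \right)} - 1462 = \left(792 + 36 \left(-10\right)\right) - 1462 = \left(792 - 360\right) - 1462 = 432 - 1462 = -1030$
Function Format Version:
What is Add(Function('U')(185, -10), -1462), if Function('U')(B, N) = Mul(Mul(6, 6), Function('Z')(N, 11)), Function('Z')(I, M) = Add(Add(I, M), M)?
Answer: -1030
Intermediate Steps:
Function('Z')(I, M) = Add(I, Mul(2, M))
Function('U')(B, N) = Add(792, Mul(36, N)) (Function('U')(B, N) = Mul(Mul(6, 6), Add(N, Mul(2, 11))) = Mul(36, Add(N, 22)) = Mul(36, Add(22, N)) = Add(792, Mul(36, N)))
Add(Function('U')(185, -10), -1462) = Add(Add(792, Mul(36, -10)), -1462) = Add(Add(792, -360), -1462) = Add(432, -1462) = -1030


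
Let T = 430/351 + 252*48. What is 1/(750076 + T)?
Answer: 351/267522802 ≈ 1.3120e-6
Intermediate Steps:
T = 4246126/351 (T = 430*(1/351) + 12096 = 430/351 + 12096 = 4246126/351 ≈ 12097.)
1/(750076 + T) = 1/(750076 + 4246126/351) = 1/(267522802/351) = 351/267522802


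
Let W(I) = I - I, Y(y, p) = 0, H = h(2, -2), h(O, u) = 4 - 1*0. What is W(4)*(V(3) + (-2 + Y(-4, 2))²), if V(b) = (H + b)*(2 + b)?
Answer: 0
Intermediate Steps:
h(O, u) = 4 (h(O, u) = 4 + 0 = 4)
H = 4
V(b) = (2 + b)*(4 + b) (V(b) = (4 + b)*(2 + b) = (2 + b)*(4 + b))
W(I) = 0
W(4)*(V(3) + (-2 + Y(-4, 2))²) = 0*((8 + 3² + 6*3) + (-2 + 0)²) = 0*((8 + 9 + 18) + (-2)²) = 0*(35 + 4) = 0*39 = 0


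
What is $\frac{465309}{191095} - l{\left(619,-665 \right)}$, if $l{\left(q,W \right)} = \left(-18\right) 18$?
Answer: $\frac{62380089}{191095} \approx 326.44$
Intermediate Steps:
$l{\left(q,W \right)} = -324$
$\frac{465309}{191095} - l{\left(619,-665 \right)} = \frac{465309}{191095} - -324 = 465309 \cdot \frac{1}{191095} + 324 = \frac{465309}{191095} + 324 = \frac{62380089}{191095}$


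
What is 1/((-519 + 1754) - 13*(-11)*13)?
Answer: 1/3094 ≈ 0.00032321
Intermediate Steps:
1/((-519 + 1754) - 13*(-11)*13) = 1/(1235 + 143*13) = 1/(1235 + 1859) = 1/3094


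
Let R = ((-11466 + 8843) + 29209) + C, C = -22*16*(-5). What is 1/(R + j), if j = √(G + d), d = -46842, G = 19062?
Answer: 14173/401761748 - I*√6945/401761748 ≈ 3.5277e-5 - 2.0743e-7*I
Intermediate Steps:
j = 2*I*√6945 (j = √(19062 - 46842) = √(-27780) = 2*I*√6945 ≈ 166.67*I)
C = 1760 (C = -352*(-5) = 1760)
R = 28346 (R = ((-11466 + 8843) + 29209) + 1760 = (-2623 + 29209) + 1760 = 26586 + 1760 = 28346)
1/(R + j) = 1/(28346 + 2*I*√6945)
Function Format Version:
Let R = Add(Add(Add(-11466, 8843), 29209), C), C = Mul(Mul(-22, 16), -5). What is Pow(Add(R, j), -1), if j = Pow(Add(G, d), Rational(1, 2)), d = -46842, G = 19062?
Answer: Add(Rational(14173, 401761748), Mul(Rational(-1, 401761748), I, Pow(6945, Rational(1, 2)))) ≈ Add(3.5277e-5, Mul(-2.0743e-7, I))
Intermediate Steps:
j = Mul(2, I, Pow(6945, Rational(1, 2))) (j = Pow(Add(19062, -46842), Rational(1, 2)) = Pow(-27780, Rational(1, 2)) = Mul(2, I, Pow(6945, Rational(1, 2))) ≈ Mul(166.67, I))
C = 1760 (C = Mul(-352, -5) = 1760)
R = 28346 (R = Add(Add(Add(-11466, 8843), 29209), 1760) = Add(Add(-2623, 29209), 1760) = Add(26586, 1760) = 28346)
Pow(Add(R, j), -1) = Pow(Add(28346, Mul(2, I, Pow(6945, Rational(1, 2)))), -1)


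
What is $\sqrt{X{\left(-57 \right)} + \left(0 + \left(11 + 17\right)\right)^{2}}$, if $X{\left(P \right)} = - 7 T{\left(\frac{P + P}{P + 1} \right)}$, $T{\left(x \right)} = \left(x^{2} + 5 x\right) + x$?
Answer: $\frac{\sqrt{524881}}{28} \approx 25.875$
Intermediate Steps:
$T{\left(x \right)} = x^{2} + 6 x$
$X{\left(P \right)} = - \frac{14 P \left(6 + \frac{2 P}{1 + P}\right)}{1 + P}$ ($X{\left(P \right)} = - 7 \frac{P + P}{P + 1} \left(6 + \frac{P + P}{P + 1}\right) = - 7 \frac{2 P}{1 + P} \left(6 + \frac{2 P}{1 + P}\right) = - 7 \frac{2 P \left(6 + \frac{2 P}{1 + P}\right)}{1 + P} = - \frac{14 P \left(6 + \frac{2 P}{1 + P}\right)}{1 + P}$)
$\sqrt{X{\left(-57 \right)} + \left(0 + \left(11 + 17\right)\right)^{2}} = \sqrt{\left(-28\right) \left(-57\right) \frac{1}{\left(1 - 57\right)^{2}} \left(3 + 4 \left(-57\right)\right) + \left(0 + \left(11 + 17\right)\right)^{2}} = \sqrt{\left(-28\right) \left(-57\right) \frac{1}{3136} \left(3 - 228\right) + \left(0 + 28\right)^{2}} = \sqrt{\left(-28\right) \left(-57\right) \frac{1}{3136} \left(-225\right) + 28^{2}} = \sqrt{- \frac{12825}{112} + 784} = \sqrt{\frac{74983}{112}} = \frac{\sqrt{524881}}{28}$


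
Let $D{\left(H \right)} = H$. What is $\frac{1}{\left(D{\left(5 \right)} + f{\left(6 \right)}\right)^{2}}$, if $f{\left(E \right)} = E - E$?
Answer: $\frac{1}{25} \approx 0.04$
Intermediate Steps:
$f{\left(E \right)} = 0$
$\frac{1}{\left(D{\left(5 \right)} + f{\left(6 \right)}\right)^{2}} = \frac{1}{\left(5 + 0\right)^{2}} = \frac{1}{5^{2}} = \frac{1}{25}$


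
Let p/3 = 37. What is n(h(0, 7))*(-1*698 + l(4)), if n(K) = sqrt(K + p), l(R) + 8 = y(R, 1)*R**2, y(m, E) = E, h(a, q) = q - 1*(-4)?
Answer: -690*sqrt(122) ≈ -7621.3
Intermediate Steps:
h(a, q) = 4 + q (h(a, q) = q + 4 = 4 + q)
p = 111 (p = 3*37 = 111)
l(R) = -8 + R**2 (l(R) = -8 + 1*R**2 = -8 + R**2)
n(K) = sqrt(111 + K) (n(K) = sqrt(K + 111) = sqrt(111 + K))
n(h(0, 7))*(-1*698 + l(4)) = sqrt(111 + (4 + 7))*(-1*698 + (-8 + 4**2)) = sqrt(111 + 11)*(-698 + (-8 + 16)) = sqrt(122)*(-698 + 8) = sqrt(122)*(-690) = -690*sqrt(122)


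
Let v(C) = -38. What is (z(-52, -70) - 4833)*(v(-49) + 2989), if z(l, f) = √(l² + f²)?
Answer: -14262183 + 5902*√1901 ≈ -1.4005e+7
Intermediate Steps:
z(l, f) = √(f² + l²)
(z(-52, -70) - 4833)*(v(-49) + 2989) = (√((-70)² + (-52)²) - 4833)*(-38 + 2989) = (√(4900 + 2704) - 4833)*2951 = (√7604 - 4833)*2951 = (2*√1901 - 4833)*2951 = (-4833 + 2*√1901)*2951 = -14262183 + 5902*√1901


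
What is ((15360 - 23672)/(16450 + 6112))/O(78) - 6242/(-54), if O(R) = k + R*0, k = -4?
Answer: 35236054/304587 ≈ 115.68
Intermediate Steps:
O(R) = -4 (O(R) = -4 + R*0 = -4 + 0 = -4)
((15360 - 23672)/(16450 + 6112))/O(78) - 6242/(-54) = ((15360 - 23672)/(16450 + 6112))/(-4) - 6242/(-54) = -8312/22562*(-1/4) - 6242*(-1/54) = -8312*1/22562*(-1/4) + 3121/27 = -4156/11281*(-1/4) + 3121/27 = 1039/11281 + 3121/27 = 35236054/304587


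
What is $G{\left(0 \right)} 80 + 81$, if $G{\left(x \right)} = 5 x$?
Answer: $81$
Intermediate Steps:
$G{\left(0 \right)} 80 + 81 = 5 \cdot 0 \cdot 80 + 81 = 0 \cdot 80 + 81 = 0 + 81 = 81$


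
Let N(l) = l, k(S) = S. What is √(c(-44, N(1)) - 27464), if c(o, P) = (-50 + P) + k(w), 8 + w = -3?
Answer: 2*I*√6881 ≈ 165.9*I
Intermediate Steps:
w = -11 (w = -8 - 3 = -11)
c(o, P) = -61 + P (c(o, P) = (-50 + P) - 11 = -61 + P)
√(c(-44, N(1)) - 27464) = √((-61 + 1) - 27464) = √(-60 - 27464) = √(-27524) = 2*I*√6881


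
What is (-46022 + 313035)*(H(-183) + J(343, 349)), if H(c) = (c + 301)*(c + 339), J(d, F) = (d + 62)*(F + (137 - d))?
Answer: 20379233199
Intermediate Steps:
J(d, F) = (62 + d)*(137 + F - d)
H(c) = (301 + c)*(339 + c)
(-46022 + 313035)*(H(-183) + J(343, 349)) = (-46022 + 313035)*((102039 + (-183)² + 640*(-183)) + (8494 - 1*343² + 62*349 + 75*343 + 349*343)) = 267013*((102039 + 33489 - 117120) + (8494 - 1*117649 + 21638 + 25725 + 119707)) = 267013*(18408 + (8494 - 117649 + 21638 + 25725 + 119707)) = 267013*(18408 + 57915) = 267013*76323 = 20379233199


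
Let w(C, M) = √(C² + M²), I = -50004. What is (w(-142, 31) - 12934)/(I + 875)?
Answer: 12934/49129 - 65*√5/49129 ≈ 0.26031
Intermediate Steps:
(w(-142, 31) - 12934)/(I + 875) = (√((-142)² + 31²) - 12934)/(-50004 + 875) = (√(20164 + 961) - 12934)/(-49129) = (√21125 - 12934)*(-1/49129) = (65*√5 - 12934)*(-1/49129) = (-12934 + 65*√5)*(-1/49129) = 12934/49129 - 65*√5/49129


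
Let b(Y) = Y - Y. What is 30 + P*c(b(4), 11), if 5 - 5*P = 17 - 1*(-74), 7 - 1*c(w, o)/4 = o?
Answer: 1526/5 ≈ 305.20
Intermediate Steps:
b(Y) = 0
c(w, o) = 28 - 4*o
P = -86/5 (P = 1 - (17 - 1*(-74))/5 = 1 - (17 + 74)/5 = 1 - ⅕*91 = 1 - 91/5 = -86/5 ≈ -17.200)
30 + P*c(b(4), 11) = 30 - 86*(28 - 4*11)/5 = 30 - 86*(28 - 44)/5 = 30 - 86/5*(-16) = 30 + 1376/5 = 1526/5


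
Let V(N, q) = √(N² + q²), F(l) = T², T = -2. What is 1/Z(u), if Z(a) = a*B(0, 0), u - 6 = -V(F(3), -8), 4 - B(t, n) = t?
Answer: -3/88 - √5/44 ≈ -0.084911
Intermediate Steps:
B(t, n) = 4 - t
F(l) = 4 (F(l) = (-2)² = 4)
u = 6 - 4*√5 (u = 6 - √(4² + (-8)²) = 6 - √(16 + 64) = 6 - √80 = 6 - 4*√5 ≈ -2.9443)
Z(a) = 4*a (Z(a) = a*(4 - 1*0) = a*(4 + 0) = a*4 = 4*a)
1/Z(u) = 1/(4*(6 - 4*√5)) = 1/(24 - 16*√5)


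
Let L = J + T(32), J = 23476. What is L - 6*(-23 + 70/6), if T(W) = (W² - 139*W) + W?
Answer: 20152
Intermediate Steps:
T(W) = W² - 138*W
L = 20084 (L = 23476 + 32*(-138 + 32) = 23476 + 32*(-106) = 23476 - 3392 = 20084)
L - 6*(-23 + 70/6) = 20084 - 6*(-23 + 70/6) = 20084 - 6*(-23 + 70*(⅙)) = 20084 - 6*(-23 + 35/3) = 20084 - 6*(-34/3) = 20084 + 68 = 20152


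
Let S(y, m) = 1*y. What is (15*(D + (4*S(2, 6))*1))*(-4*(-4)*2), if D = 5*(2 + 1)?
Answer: 11040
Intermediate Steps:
S(y, m) = y
D = 15 (D = 5*3 = 15)
(15*(D + (4*S(2, 6))*1))*(-4*(-4)*2) = (15*(15 + (4*2)*1))*(-4*(-4)*2) = (15*(15 + 8*1))*(16*2) = (15*(15 + 8))*32 = (15*23)*32 = 345*32 = 11040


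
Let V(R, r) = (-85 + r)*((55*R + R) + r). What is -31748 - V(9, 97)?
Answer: -38960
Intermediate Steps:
V(R, r) = (-85 + r)*(r + 56*R) (V(R, r) = (-85 + r)*(56*R + r) = (-85 + r)*(r + 56*R))
-31748 - V(9, 97) = -31748 - (97**2 - 4760*9 - 85*97 + 56*9*97) = -31748 - (9409 - 42840 - 8245 + 48888) = -31748 - 1*7212 = -31748 - 7212 = -38960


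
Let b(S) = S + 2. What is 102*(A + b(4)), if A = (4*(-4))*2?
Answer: -2652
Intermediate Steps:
b(S) = 2 + S
A = -32 (A = -16*2 = -32)
102*(A + b(4)) = 102*(-32 + (2 + 4)) = 102*(-32 + 6) = 102*(-26) = -2652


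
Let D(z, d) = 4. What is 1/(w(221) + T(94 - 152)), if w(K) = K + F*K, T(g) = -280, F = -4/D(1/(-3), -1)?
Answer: -1/280 ≈ -0.0035714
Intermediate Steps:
F = -1 (F = -4/4 = -4*¼ = -1)
w(K) = 0 (w(K) = K - K = 0)
1/(w(221) + T(94 - 152)) = 1/(0 - 280) = 1/(-280) = -1/280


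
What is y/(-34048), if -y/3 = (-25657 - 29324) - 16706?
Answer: -1617/256 ≈ -6.3164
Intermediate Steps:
y = 215061 (y = -3*((-25657 - 29324) - 16706) = -3*(-54981 - 16706) = -3*(-71687) = 215061)
y/(-34048) = 215061/(-34048) = 215061*(-1/34048) = -1617/256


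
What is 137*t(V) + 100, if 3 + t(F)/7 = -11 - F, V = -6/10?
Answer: -63753/5 ≈ -12751.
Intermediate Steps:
V = -⅗ (V = -6*⅒ = -⅗ ≈ -0.60000)
t(F) = -98 - 7*F (t(F) = -21 + 7*(-11 - F) = -21 + (-77 - 7*F) = -98 - 7*F)
137*t(V) + 100 = 137*(-98 - 7*(-⅗)) + 100 = 137*(-98 + 21/5) + 100 = 137*(-469/5) + 100 = -64253/5 + 100 = -63753/5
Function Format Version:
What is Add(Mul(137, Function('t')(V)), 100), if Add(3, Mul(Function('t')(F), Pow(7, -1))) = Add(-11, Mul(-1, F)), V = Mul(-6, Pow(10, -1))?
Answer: Rational(-63753, 5) ≈ -12751.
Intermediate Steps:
V = Rational(-3, 5) (V = Mul(-6, Rational(1, 10)) = Rational(-3, 5) ≈ -0.60000)
Function('t')(F) = Add(-98, Mul(-7, F)) (Function('t')(F) = Add(-21, Mul(7, Add(-11, Mul(-1, F)))) = Add(-21, Add(-77, Mul(-7, F))) = Add(-98, Mul(-7, F)))
Add(Mul(137, Function('t')(V)), 100) = Add(Mul(137, Add(-98, Mul(-7, Rational(-3, 5)))), 100) = Add(Mul(137, Add(-98, Rational(21, 5))), 100) = Add(Mul(137, Rational(-469, 5)), 100) = Add(Rational(-64253, 5), 100) = Rational(-63753, 5)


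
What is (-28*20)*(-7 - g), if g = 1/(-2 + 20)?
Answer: 35560/9 ≈ 3951.1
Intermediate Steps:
g = 1/18 ≈ 0.055556
(-28*20)*(-7 - g) = (-28*20)*(-7 - 1*1/18) = -560*(-7 - 1/18) = -560*(-127/18) = 35560/9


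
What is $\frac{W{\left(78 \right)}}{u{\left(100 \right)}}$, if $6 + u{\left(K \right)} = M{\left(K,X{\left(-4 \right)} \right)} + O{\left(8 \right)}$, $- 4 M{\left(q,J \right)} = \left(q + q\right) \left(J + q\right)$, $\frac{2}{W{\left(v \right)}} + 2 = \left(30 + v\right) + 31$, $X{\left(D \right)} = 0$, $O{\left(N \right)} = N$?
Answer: $- \frac{1}{342363} \approx -2.9209 \cdot 10^{-6}$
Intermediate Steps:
$W{\left(v \right)} = \frac{2}{59 + v}$ ($W{\left(v \right)} = \frac{2}{-2 + \left(\left(30 + v\right) + 31\right)} = \frac{2}{-2 + \left(61 + v\right)} = \frac{2}{59 + v}$)
$M{\left(q,J \right)} = - \frac{q \left(J + q\right)}{2}$ ($M{\left(q,J \right)} = - \frac{\left(q + q\right) \left(J + q\right)}{4} = - \frac{2 q \left(J + q\right)}{4} = - \frac{q \left(J + q\right)}{2}$)
$u{\left(K \right)} = 2 - \frac{K^{2}}{2}$ ($u{\left(K \right)} = -6 - \left(-8 + \frac{K \left(0 + K\right)}{2}\right) = -6 - \left(-8 + \frac{K K}{2}\right) = -6 - \left(-8 + \frac{K^{2}}{2}\right) = 2 - \frac{K^{2}}{2}$)
$\frac{W{\left(78 \right)}}{u{\left(100 \right)}} = \frac{2 \frac{1}{59 + 78}}{2 - \frac{100^{2}}{2}} = \frac{2 \cdot \frac{1}{137}}{2 - 5000} = \frac{2}{137 \left(-4998\right)} = \frac{2}{137} \left(- \frac{1}{4998}\right) = - \frac{1}{342363}$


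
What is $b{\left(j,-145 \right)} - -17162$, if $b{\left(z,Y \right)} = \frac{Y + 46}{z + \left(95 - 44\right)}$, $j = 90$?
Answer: $\frac{806581}{47} \approx 17161.0$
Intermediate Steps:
$b{\left(z,Y \right)} = \frac{46 + Y}{51 + z}$ ($b{\left(z,Y \right)} = \frac{46 + Y}{z + 51} = \frac{46 + Y}{51 + z}$)
$b{\left(j,-145 \right)} - -17162 = \frac{46 - 145}{51 + 90} - -17162 = \frac{1}{141} \left(-99\right) + 17162 = - \frac{33}{47} + 17162 = \frac{806581}{47}$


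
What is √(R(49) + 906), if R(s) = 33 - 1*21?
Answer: 3*√102 ≈ 30.299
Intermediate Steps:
R(s) = 12 (R(s) = 33 - 21 = 12)
√(R(49) + 906) = √(12 + 906) = √918 = 3*√102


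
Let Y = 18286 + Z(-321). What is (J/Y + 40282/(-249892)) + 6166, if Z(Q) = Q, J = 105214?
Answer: 13853326287119/2244654890 ≈ 6171.7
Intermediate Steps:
Y = 17965 (Y = 18286 - 321 = 17965)
(J/Y + 40282/(-249892)) + 6166 = (105214/17965 + 40282/(-249892)) + 6166 = (105214*(1/17965) + 40282*(-1/249892)) + 6166 = (105214/17965 - 20141/124946) + 6166 = 12784235379/2244654890 + 6166 = 13853326287119/2244654890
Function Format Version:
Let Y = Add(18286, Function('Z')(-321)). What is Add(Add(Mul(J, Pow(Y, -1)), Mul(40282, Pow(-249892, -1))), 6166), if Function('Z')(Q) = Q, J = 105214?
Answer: Rational(13853326287119, 2244654890) ≈ 6171.7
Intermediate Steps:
Y = 17965 (Y = Add(18286, -321) = 17965)
Add(Add(Mul(J, Pow(Y, -1)), Mul(40282, Pow(-249892, -1))), 6166) = Add(Add(Mul(105214, Pow(17965, -1)), Mul(40282, Pow(-249892, -1))), 6166) = Add(Add(Mul(105214, Rational(1, 17965)), Mul(40282, Rational(-1, 249892))), 6166) = Add(Add(Rational(105214, 17965), Rational(-20141, 124946)), 6166) = Add(Rational(12784235379, 2244654890), 6166) = Rational(13853326287119, 2244654890)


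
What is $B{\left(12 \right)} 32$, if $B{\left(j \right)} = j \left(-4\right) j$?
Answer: $-18432$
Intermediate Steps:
$B{\left(j \right)} = - 4 j^{2}$ ($B{\left(j \right)} = - 4 j j = - 4 j^{2}$)
$B{\left(12 \right)} 32 = - 4 \cdot 12^{2} \cdot 32 = \left(-4\right) 144 \cdot 32 = \left(-576\right) 32 = -18432$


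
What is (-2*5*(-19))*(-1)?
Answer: -190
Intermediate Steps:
(-2*5*(-19))*(-1) = -10*(-19)*(-1) = 190*(-1) = -190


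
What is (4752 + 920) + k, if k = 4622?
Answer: 10294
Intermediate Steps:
(4752 + 920) + k = (4752 + 920) + 4622 = 5672 + 4622 = 10294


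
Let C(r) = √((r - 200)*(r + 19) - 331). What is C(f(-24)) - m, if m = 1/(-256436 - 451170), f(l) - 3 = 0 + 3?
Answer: 1/707606 + I*√5181 ≈ 1.4132e-6 + 71.979*I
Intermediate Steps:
f(l) = 6 (f(l) = 3 + (0 + 3) = 3 + 3 = 6)
m = -1/707606 (m = 1/(-707606) = -1/707606 ≈ -1.4132e-6)
C(r) = √(-331 + (-200 + r)*(19 + r)) (C(r) = √((-200 + r)*(19 + r) - 331) = √(-331 + (-200 + r)*(19 + r)))
C(f(-24)) - m = √(-4131 + 6² - 181*6) - 1*(-1/707606) = √(-4131 + 36 - 1086) + 1/707606 = √(-5181) + 1/707606 = I*√5181 + 1/707606 = 1/707606 + I*√5181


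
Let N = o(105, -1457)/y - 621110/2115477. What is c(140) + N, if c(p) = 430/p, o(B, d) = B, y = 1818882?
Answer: 2175162497/783028701 ≈ 2.7779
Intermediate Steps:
N = -459708455/1566057402 (N = 105/1818882 - 621110/2115477 = 105*(1/1818882) - 621110*1/2115477 = 35/606294 - 88730/302211 = -459708455/1566057402 ≈ -0.29355)
c(140) + N = 430/140 - 459708455/1566057402 = 430*(1/140) - 459708455/1566057402 = 43/14 - 459708455/1566057402 = 2175162497/783028701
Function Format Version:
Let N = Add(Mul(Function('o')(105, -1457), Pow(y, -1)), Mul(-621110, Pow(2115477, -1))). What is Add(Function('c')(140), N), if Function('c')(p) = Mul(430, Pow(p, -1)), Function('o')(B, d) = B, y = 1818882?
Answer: Rational(2175162497, 783028701) ≈ 2.7779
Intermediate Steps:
N = Rational(-459708455, 1566057402) (N = Add(Mul(105, Pow(1818882, -1)), Mul(-621110, Pow(2115477, -1))) = Add(Mul(105, Rational(1, 1818882)), Mul(-621110, Rational(1, 2115477))) = Add(Rational(35, 606294), Rational(-88730, 302211)) = Rational(-459708455, 1566057402) ≈ -0.29355)
Add(Function('c')(140), N) = Add(Mul(430, Pow(140, -1)), Rational(-459708455, 1566057402)) = Add(Mul(430, Rational(1, 140)), Rational(-459708455, 1566057402)) = Add(Rational(43, 14), Rational(-459708455, 1566057402)) = Rational(2175162497, 783028701)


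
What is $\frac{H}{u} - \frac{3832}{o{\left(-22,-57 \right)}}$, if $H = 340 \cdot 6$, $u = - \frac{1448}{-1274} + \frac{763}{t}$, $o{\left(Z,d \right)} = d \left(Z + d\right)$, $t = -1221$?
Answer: $\frac{7143227822704}{1792072419} \approx 3986.0$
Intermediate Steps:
$u = \frac{397973}{777777}$ ($u = - \frac{1448}{-1274} + \frac{763}{-1221} = \left(-1448\right) \left(- \frac{1}{1274}\right) + 763 \left(- \frac{1}{1221}\right) = \frac{724}{637} - \frac{763}{1221} = \frac{397973}{777777} \approx 0.51168$)
$H = 2040$
$\frac{H}{u} - \frac{3832}{o{\left(-22,-57 \right)}} = \frac{2040}{\frac{397973}{777777}} - \frac{3832}{\left(-57\right) \left(-22 - 57\right)} = 2040 \cdot \frac{777777}{397973} - \frac{3832}{\left(-57\right) \left(-79\right)} = \frac{1586665080}{397973} - \frac{3832}{4503} = \frac{7143227822704}{1792072419}$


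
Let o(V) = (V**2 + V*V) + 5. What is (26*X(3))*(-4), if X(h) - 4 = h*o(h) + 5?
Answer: -8112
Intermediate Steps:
o(V) = 5 + 2*V**2 (o(V) = (V**2 + V**2) + 5 = 2*V**2 + 5 = 5 + 2*V**2)
X(h) = 9 + h*(5 + 2*h**2) (X(h) = 4 + (h*(5 + 2*h**2) + 5) = 4 + (5 + h*(5 + 2*h**2)) = 9 + h*(5 + 2*h**2))
(26*X(3))*(-4) = (26*(9 + 3*(5 + 2*3**2)))*(-4) = (26*(9 + 3*(5 + 2*9)))*(-4) = (26*(9 + 3*(5 + 18)))*(-4) = (26*(9 + 3*23))*(-4) = (26*(9 + 69))*(-4) = (26*78)*(-4) = 2028*(-4) = -8112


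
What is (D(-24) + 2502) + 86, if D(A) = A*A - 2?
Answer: 3162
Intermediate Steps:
D(A) = -2 + A**2 (D(A) = A**2 - 2 = -2 + A**2)
(D(-24) + 2502) + 86 = ((-2 + (-24)**2) + 2502) + 86 = ((-2 + 576) + 2502) + 86 = (574 + 2502) + 86 = 3076 + 86 = 3162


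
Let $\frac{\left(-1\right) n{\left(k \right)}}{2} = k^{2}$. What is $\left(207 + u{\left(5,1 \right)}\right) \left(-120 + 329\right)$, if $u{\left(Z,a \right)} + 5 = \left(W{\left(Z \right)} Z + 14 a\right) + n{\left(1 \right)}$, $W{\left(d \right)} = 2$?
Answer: $46816$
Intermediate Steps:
$n{\left(k \right)} = - 2 k^{2}$
$u{\left(Z,a \right)} = -7 + 2 Z + 14 a$ ($u{\left(Z,a \right)} = -5 - \left(2 - 14 a - 2 Z\right) = -5 + \left(-2 + 2 Z + 14 a\right) = -7 + 2 Z + 14 a$)
$\left(207 + u{\left(5,1 \right)}\right) \left(-120 + 329\right) = \left(207 + \left(-7 + 2 \cdot 5 + 14 \cdot 1\right)\right) \left(-120 + 329\right) = \left(207 + \left(-7 + 10 + 14\right)\right) 209 = \left(207 + 17\right) 209 = 224 \cdot 209 = 46816$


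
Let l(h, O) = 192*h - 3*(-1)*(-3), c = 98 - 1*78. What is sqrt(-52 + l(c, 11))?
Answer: sqrt(3779) ≈ 61.474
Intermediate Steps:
c = 20 (c = 98 - 78 = 20)
l(h, O) = -9 + 192*h (l(h, O) = 192*h + 3*(-3) = 192*h - 9 = -9 + 192*h)
sqrt(-52 + l(c, 11)) = sqrt(-52 + (-9 + 192*20)) = sqrt(-52 + (-9 + 3840)) = sqrt(-52 + 3831) = sqrt(3779)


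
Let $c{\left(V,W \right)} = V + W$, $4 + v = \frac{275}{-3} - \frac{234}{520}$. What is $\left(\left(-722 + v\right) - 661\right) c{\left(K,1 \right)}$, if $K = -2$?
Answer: $\frac{88747}{60} \approx 1479.1$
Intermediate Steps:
$v = - \frac{5767}{60}$ ($v = -4 + \left(\frac{275}{-3} - \frac{234}{520}\right) = -4 + \left(275 \left(- \frac{1}{3}\right) - \frac{9}{20}\right) = -4 - \frac{5527}{60} = - \frac{5767}{60} \approx -96.117$)
$\left(\left(-722 + v\right) - 661\right) c{\left(K,1 \right)} = \left(\left(-722 - \frac{5767}{60}\right) - 661\right) \left(-2 + 1\right) = \left(- \frac{49087}{60} - 661\right) \left(-1\right) = \left(- \frac{88747}{60}\right) \left(-1\right) = \frac{88747}{60}$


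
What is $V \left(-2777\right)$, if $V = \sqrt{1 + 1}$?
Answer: $- 2777 \sqrt{2} \approx -3927.3$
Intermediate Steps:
$V = \sqrt{2} \approx 1.4142$
$V \left(-2777\right) = \sqrt{2} \left(-2777\right) = - 2777 \sqrt{2}$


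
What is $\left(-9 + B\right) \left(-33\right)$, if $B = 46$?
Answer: $-1221$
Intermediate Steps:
$\left(-9 + B\right) \left(-33\right) = \left(-9 + 46\right) \left(-33\right) = 37 \left(-33\right) = -1221$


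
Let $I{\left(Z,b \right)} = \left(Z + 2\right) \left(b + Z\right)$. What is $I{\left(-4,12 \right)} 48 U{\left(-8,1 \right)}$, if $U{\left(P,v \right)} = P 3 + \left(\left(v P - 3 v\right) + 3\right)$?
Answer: $24576$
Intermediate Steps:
$U{\left(P,v \right)} = 3 - 3 v + 3 P + P v$ ($U{\left(P,v \right)} = 3 P + \left(\left(P v - 3 v\right) + 3\right) = 3 P + \left(\left(- 3 v + P v\right) + 3\right) = 3 P + \left(3 - 3 v + P v\right) = 3 - 3 v + 3 P + P v$)
$I{\left(Z,b \right)} = \left(2 + Z\right) \left(Z + b\right)$
$I{\left(-4,12 \right)} 48 U{\left(-8,1 \right)} = \left(\left(-4\right)^{2} + 2 \left(-4\right) + 2 \cdot 12 - 48\right) 48 \left(3 - 3 + 3 \left(-8\right) - 8\right) = \left(16 - 8 + 24 - 48\right) 48 \left(3 - 3 - 24 - 8\right) = \left(-16\right) 48 \left(-32\right) = \left(-768\right) \left(-32\right) = 24576$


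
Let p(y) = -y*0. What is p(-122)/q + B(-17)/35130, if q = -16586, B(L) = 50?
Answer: 5/3513 ≈ 0.0014233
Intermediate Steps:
p(y) = 0
p(-122)/q + B(-17)/35130 = 0/(-16586) + 50/35130 = 0*(-1/16586) + 50*(1/35130) = 0 + 5/3513 = 5/3513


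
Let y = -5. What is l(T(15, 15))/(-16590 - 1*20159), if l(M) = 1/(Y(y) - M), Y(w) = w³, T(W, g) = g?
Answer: 1/5144860 ≈ 1.9437e-7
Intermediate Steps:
l(M) = 1/(-125 - M) (l(M) = 1/((-5)³ - M) = 1/(-125 - M))
l(T(15, 15))/(-16590 - 1*20159) = (-1/(125 + 15))/(-16590 - 1*20159) = (-1/140)/(-16590 - 20159) = -1*1/140/(-36749) = -1/140*(-1/36749) = 1/5144860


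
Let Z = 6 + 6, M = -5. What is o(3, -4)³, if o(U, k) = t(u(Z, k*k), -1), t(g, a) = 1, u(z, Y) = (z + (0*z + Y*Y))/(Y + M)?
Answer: 1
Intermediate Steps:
Z = 12
u(z, Y) = (z + Y²)/(-5 + Y) (u(z, Y) = (z + (0*z + Y*Y))/(Y - 5) = (z + (0 + Y²))/(-5 + Y) = (z + Y²)/(-5 + Y))
o(U, k) = 1
o(3, -4)³ = 1³ = 1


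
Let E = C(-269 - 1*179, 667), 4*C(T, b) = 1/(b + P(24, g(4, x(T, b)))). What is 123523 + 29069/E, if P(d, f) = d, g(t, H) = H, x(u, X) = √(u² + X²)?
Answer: 80470239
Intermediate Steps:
x(u, X) = √(X² + u²)
C(T, b) = 1/(4*(24 + b)) (C(T, b) = 1/(4*(b + 24)) = 1/(4*(24 + b)))
E = 1/2764 (E = 1/(4*(24 + 667)) = (¼)/691 = (¼)*(1/691) = 1/2764 ≈ 0.00036179)
123523 + 29069/E = 123523 + 29069/(1/2764) = 123523 + 29069*2764 = 123523 + 80346716 = 80470239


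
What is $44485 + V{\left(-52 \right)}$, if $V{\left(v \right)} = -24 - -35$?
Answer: $44496$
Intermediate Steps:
$V{\left(v \right)} = 11$ ($V{\left(v \right)} = -24 + 35 = 11$)
$44485 + V{\left(-52 \right)} = 44485 + 11 = 44496$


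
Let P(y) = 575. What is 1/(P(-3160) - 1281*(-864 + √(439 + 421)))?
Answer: 1107359/1224832728421 + 2562*√215/1224832728421 ≈ 9.3476e-7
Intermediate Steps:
1/(P(-3160) - 1281*(-864 + √(439 + 421))) = 1/(575 - 1281*(-864 + √(439 + 421))) = 1/(575 - 1281*(-864 + √860)) = 1/(575 - 1281*(-864 + 2*√215)) = 1/(575 + (1106784 - 2562*√215)) = 1/(1107359 - 2562*√215)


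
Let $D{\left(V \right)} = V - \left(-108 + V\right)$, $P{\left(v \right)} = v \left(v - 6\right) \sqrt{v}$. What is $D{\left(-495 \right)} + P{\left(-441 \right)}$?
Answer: $108 + 4139667 i \approx 108.0 + 4.1397 \cdot 10^{6} i$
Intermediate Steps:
$P{\left(v \right)} = v^{\frac{3}{2}} \left(-6 + v\right)$ ($P{\left(v \right)} = v \left(-6 + v\right) \sqrt{v} = v^{\frac{3}{2}} \left(-6 + v\right)$)
$D{\left(V \right)} = 108$ ($D{\left(V \right)} = V - \left(-108 + V\right) = 108$)
$D{\left(-495 \right)} + P{\left(-441 \right)} = 108 + \left(-441\right)^{\frac{3}{2}} \left(-6 - 441\right) = 108 + - 9261 i \left(-447\right) = 108 + 4139667 i$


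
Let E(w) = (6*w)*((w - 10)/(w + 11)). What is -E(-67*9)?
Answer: 1108917/296 ≈ 3746.3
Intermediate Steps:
E(w) = 6*w*(-10 + w)/(11 + w) (E(w) = (6*w)*((-10 + w)/(11 + w)) = 6*w*(-10 + w)/(11 + w))
-E(-67*9) = -6*(-67*9)*(-10 - 67*9)/(11 - 67*9) = -6*(-603)*(-10 - 603)/(11 - 603) = -6*(-603)*(-613)/(-592) = -6*(-603)*(-1)*(-613)/592 = -1*(-1108917/296) = 1108917/296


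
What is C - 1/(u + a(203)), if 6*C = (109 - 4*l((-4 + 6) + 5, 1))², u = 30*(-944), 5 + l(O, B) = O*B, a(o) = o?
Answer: 286821523/168702 ≈ 1700.2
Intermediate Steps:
l(O, B) = -5 + B*O (l(O, B) = -5 + O*B = -5 + B*O)
u = -28320
C = 10201/6 (C = (109 - 4*(-5 + 1*((-4 + 6) + 5)))²/6 = (109 - 4*(-5 + 1*(2 + 5)))²/6 = (109 - 4*(-5 + 1*7))²/6 = (109 - 4*(-5 + 7))²/6 = (109 - 4*2)²/6 = (109 - 8)²/6 = (⅙)*101² = (⅙)*10201 = 10201/6 ≈ 1700.2)
C - 1/(u + a(203)) = 10201/6 - 1/(-28320 + 203) = 10201/6 - 1/(-28117) = 10201/6 - 1*(-1/28117) = 10201/6 + 1/28117 = 286821523/168702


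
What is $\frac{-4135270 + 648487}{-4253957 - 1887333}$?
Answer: $\frac{3486783}{6141290} \approx 0.56776$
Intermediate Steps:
$\frac{-4135270 + 648487}{-4253957 - 1887333} = - \frac{3486783}{-6141290} = \left(-3486783\right) \left(- \frac{1}{6141290}\right) = \frac{3486783}{6141290}$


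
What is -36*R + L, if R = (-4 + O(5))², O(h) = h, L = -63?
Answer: -99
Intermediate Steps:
R = 1 (R = (-4 + 5)² = 1² = 1)
-36*R + L = -36*1 - 63 = -36 - 63 = -99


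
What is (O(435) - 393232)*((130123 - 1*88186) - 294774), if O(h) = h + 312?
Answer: 99234729945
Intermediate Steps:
O(h) = 312 + h
(O(435) - 393232)*((130123 - 1*88186) - 294774) = ((312 + 435) - 393232)*((130123 - 1*88186) - 294774) = (747 - 393232)*((130123 - 88186) - 294774) = -392485*(41937 - 294774) = -392485*(-252837) = 99234729945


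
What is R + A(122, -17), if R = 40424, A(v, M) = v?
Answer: 40546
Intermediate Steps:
R + A(122, -17) = 40424 + 122 = 40546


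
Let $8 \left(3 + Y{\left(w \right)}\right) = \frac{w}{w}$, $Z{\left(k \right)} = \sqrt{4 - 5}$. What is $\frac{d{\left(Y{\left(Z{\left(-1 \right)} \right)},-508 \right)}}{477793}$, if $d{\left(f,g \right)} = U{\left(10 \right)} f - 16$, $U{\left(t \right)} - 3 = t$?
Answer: $- \frac{427}{3822344} \approx -0.00011171$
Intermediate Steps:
$U{\left(t \right)} = 3 + t$
$Z{\left(k \right)} = i$ ($Z{\left(k \right)} = \sqrt{-1} = i$)
$Y{\left(w \right)} = - \frac{23}{8}$ ($Y{\left(w \right)} = -3 + \frac{w \frac{1}{w}}{8} = -3 + \frac{1}{8} \cdot 1 = -3 + \frac{1}{8} = - \frac{23}{8}$)
$d{\left(f,g \right)} = -16 + 13 f$ ($d{\left(f,g \right)} = \left(3 + 10\right) f - 16 = 13 f - 16 = -16 + 13 f$)
$\frac{d{\left(Y{\left(Z{\left(-1 \right)} \right)},-508 \right)}}{477793} = \frac{-16 + 13 \left(- \frac{23}{8}\right)}{477793} = \left(-16 - \frac{299}{8}\right) \frac{1}{477793} = \left(- \frac{427}{8}\right) \frac{1}{477793} = - \frac{427}{3822344}$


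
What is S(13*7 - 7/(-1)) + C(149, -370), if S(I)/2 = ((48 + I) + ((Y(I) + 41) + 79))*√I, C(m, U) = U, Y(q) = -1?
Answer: -370 + 3710*√2 ≈ 4876.7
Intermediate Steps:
S(I) = 2*√I*(167 + I) (S(I) = 2*(((48 + I) + ((-1 + 41) + 79))*√I) = 2*(((48 + I) + (40 + 79))*√I) = 2*(((48 + I) + 119)*√I) = 2*((167 + I)*√I) = 2*(√I*(167 + I)) = 2*√I*(167 + I))
S(13*7 - 7/(-1)) + C(149, -370) = 2*√(13*7 - 7/(-1))*(167 + (13*7 - 7/(-1))) - 370 = 2*√(91 - 7*(-1))*(167 + (91 - 7*(-1))) - 370 = 2*√(91 + 7)*(167 + (91 + 7)) - 370 = 2*√98*(167 + 98) - 370 = 2*(7*√2)*265 - 370 = 3710*√2 - 370 = -370 + 3710*√2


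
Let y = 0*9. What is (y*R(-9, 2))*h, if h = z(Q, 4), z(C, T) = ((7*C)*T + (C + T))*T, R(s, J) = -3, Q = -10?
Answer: 0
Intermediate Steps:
y = 0
z(C, T) = T*(C + T + 7*C*T) (z(C, T) = (7*C*T + (C + T))*T = (C + T + 7*C*T)*T = T*(C + T + 7*C*T))
h = -1144 (h = 4*(-10 + 4 + 7*(-10)*4) = 4*(-10 + 4 - 280) = 4*(-286) = -1144)
(y*R(-9, 2))*h = (0*(-3))*(-1144) = 0*(-1144) = 0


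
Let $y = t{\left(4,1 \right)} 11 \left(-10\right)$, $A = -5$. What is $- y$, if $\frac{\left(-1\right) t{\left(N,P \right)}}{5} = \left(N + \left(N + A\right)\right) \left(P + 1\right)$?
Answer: $-3300$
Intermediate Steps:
$t{\left(N,P \right)} = - 5 \left(1 + P\right) \left(-5 + 2 N\right)$ ($t{\left(N,P \right)} = - 5 \left(N + \left(N - 5\right)\right) \left(P + 1\right) = - 5 \left(N + \left(-5 + N\right)\right) \left(1 + P\right) = - 5 \left(-5 + 2 N\right) \left(1 + P\right) = - 5 \left(1 + P\right) \left(-5 + 2 N\right)$)
$y = 3300$ ($y = \left(25 - 40 + 25 \cdot 1 - 40 \cdot 1\right) 11 \left(-10\right) = \left(25 - 40 + 25 - 40\right) 11 \left(-10\right) = \left(-30\right) 11 \left(-10\right) = \left(-330\right) \left(-10\right) = 3300$)
$- y = \left(-1\right) 3300 = -3300$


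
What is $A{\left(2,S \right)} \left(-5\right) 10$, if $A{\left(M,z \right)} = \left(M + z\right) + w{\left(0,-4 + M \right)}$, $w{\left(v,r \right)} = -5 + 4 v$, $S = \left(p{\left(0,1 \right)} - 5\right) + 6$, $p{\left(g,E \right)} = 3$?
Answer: $-50$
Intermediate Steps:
$S = 4$ ($S = \left(3 - 5\right) + 6 = -2 + 6 = 4$)
$A{\left(M,z \right)} = -5 + M + z$ ($A{\left(M,z \right)} = \left(M + z\right) + \left(-5 + 4 \cdot 0\right) = \left(M + z\right) + \left(-5 + 0\right) = \left(M + z\right) - 5 = -5 + M + z$)
$A{\left(2,S \right)} \left(-5\right) 10 = \left(-5 + 2 + 4\right) \left(-5\right) 10 = 1 \left(-5\right) 10 = \left(-5\right) 10 = -50$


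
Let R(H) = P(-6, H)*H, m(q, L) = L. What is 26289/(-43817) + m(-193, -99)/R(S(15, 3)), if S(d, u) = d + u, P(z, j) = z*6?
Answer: -1410821/3154824 ≈ -0.44720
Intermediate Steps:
P(z, j) = 6*z
R(H) = -36*H (R(H) = (6*(-6))*H = -36*H)
26289/(-43817) + m(-193, -99)/R(S(15, 3)) = 26289/(-43817) - 99*(-1/(36*(15 + 3))) = 26289*(-1/43817) - 99/((-36*18)) = -26289/43817 - 99/(-648) = -26289/43817 - 99*(-1/648) = -26289/43817 + 11/72 = -1410821/3154824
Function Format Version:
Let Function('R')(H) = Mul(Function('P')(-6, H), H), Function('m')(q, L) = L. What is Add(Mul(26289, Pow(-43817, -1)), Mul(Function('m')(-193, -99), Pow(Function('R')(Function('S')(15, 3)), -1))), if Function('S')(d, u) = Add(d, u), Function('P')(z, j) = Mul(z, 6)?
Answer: Rational(-1410821, 3154824) ≈ -0.44720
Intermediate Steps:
Function('P')(z, j) = Mul(6, z)
Function('R')(H) = Mul(-36, H) (Function('R')(H) = Mul(Mul(6, -6), H) = Mul(-36, H))
Add(Mul(26289, Pow(-43817, -1)), Mul(Function('m')(-193, -99), Pow(Function('R')(Function('S')(15, 3)), -1))) = Add(Mul(26289, Pow(-43817, -1)), Mul(-99, Pow(Mul(-36, Add(15, 3)), -1))) = Add(Mul(26289, Rational(-1, 43817)), Mul(-99, Pow(Mul(-36, 18), -1))) = Add(Rational(-26289, 43817), Mul(-99, Pow(-648, -1))) = Add(Rational(-26289, 43817), Mul(-99, Rational(-1, 648))) = Add(Rational(-26289, 43817), Rational(11, 72)) = Rational(-1410821, 3154824)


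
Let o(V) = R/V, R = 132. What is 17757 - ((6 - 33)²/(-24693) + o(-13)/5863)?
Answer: 1012729642962/57032599 ≈ 17757.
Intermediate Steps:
o(V) = 132/V
17757 - ((6 - 33)²/(-24693) + o(-13)/5863) = 17757 - ((6 - 33)²/(-24693) + (132/(-13))/5863) = 17757 - ((-27)²*(-1/24693) + (132*(-1/13))*(1/5863)) = 17757 - (729*(-1/24693) - 132/13*1/5863) = 17757 - (-243/8231 - 12/6929) = 17757 - 1*(-1782519/57032599) = 17757 + 1782519/57032599 = 1012729642962/57032599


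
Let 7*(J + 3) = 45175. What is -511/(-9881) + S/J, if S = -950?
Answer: -21317478/223083337 ≈ -0.095558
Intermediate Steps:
J = 45154/7 (J = -3 + (⅐)*45175 = -3 + 45175/7 = 45154/7 ≈ 6450.6)
-511/(-9881) + S/J = -511/(-9881) - 950/45154/7 = -511*(-1/9881) - 950*7/45154 = 511/9881 - 3325/22577 = -21317478/223083337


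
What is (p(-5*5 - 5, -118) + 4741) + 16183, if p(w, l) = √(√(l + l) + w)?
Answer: 20924 + √(-30 + 2*I*√59) ≈ 20925.0 + 5.6438*I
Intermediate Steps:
p(w, l) = √(w + √2*√l) (p(w, l) = √(√(2*l) + w) = √(√2*√l + w) = √(w + √2*√l))
(p(-5*5 - 5, -118) + 4741) + 16183 = (√((-5*5 - 5) + √2*√(-118)) + 4741) + 16183 = (√((-25 - 5) + √2*(I*√118)) + 4741) + 16183 = (√(-30 + 2*I*√59) + 4741) + 16183 = (4741 + √(-30 + 2*I*√59)) + 16183 = 20924 + √(-30 + 2*I*√59)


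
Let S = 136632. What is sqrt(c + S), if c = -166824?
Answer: 4*I*sqrt(1887) ≈ 173.76*I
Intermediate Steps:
sqrt(c + S) = sqrt(-166824 + 136632) = sqrt(-30192) = 4*I*sqrt(1887)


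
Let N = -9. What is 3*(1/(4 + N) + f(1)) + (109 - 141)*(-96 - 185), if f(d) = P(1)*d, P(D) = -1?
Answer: 44942/5 ≈ 8988.4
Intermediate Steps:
f(d) = -d
3*(1/(4 + N) + f(1)) + (109 - 141)*(-96 - 185) = 3*(1/(4 - 9) - 1*1) + (109 - 141)*(-96 - 185) = 3*(1/(-5) - 1) - 32*(-281) = 3*(-⅕ - 1) + 8992 = 3*(-6/5) + 8992 = -18/5 + 8992 = 44942/5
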